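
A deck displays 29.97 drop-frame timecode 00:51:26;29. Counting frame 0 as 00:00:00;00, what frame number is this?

Complete 10-minute blocks: 5, each 17982 frames → 89910.
Remaining 1 whole minute in the current block: 1800 + 0 × 1798 = 1800 frames.
Within the current minute: 26 × 30 + 29 − 2 = 807 (labels ;00/;01 skipped at this minute). Total = 89910 + 1800 + 807 = 92517.

92517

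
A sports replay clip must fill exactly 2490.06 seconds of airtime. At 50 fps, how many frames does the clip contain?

Frames = 2490.06 × 50 = 124503.

124503 frames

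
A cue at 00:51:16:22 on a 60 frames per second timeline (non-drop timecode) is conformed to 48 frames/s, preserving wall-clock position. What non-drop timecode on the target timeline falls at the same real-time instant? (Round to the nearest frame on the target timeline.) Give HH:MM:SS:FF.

Source frame index: (0×3600 + 51×60 + 16) × 60 + 22 = 184582.
Real time: 184582 / (60) = 92291/30 s.
Target frame: (92291/30) × (48) = 738328/5 ≈ 147665.600 → 147666.
At 48 labels/s: frame 147666 → 00:51:16:18.

00:51:16:18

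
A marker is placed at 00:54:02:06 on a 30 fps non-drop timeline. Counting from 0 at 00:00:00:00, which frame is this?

frame 97266

Total seconds to the label: (0 × 3600 + 54 × 60 + 2) = 3242.
Frame index = 3242 × 30 + 6 = 97266.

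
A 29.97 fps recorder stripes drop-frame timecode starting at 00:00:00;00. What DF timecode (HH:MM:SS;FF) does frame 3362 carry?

Ten DF minutes hold 17982 frames, so frame 3362 lies in block 0 (frames 0–17981) with 3362 frames into that block.
The block's first minute is 1800 frames and the rest 1798 each; 3362 frames reaches minute 1, so 0 × 18 + 1 × 2 = 2 labels have been skipped so far.
Adding those back, label number 3362 + 2 = 3364 at 30 labels/s is 112 s + 4 f = 0 h 1 min 52 s frame 4, i.e. 00:01:52;04.

00:01:52;04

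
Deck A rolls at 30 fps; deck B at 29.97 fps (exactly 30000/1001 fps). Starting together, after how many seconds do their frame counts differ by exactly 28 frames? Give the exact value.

14014/15 seconds

The gap grows by |30000/1001 − 30| = 30/1001 frames per second.
Time for a 28-frame gap: 28 ÷ (30/1001) = 14014/15 s.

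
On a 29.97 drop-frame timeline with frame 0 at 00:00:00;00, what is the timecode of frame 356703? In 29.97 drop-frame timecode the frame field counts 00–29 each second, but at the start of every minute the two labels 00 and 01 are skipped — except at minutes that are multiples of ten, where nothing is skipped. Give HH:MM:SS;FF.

Each 10-minute DF block holds 10 × 60 × 30 − 9 × 2 = 17982 frames. 356703 ÷ 17982 → 19 full blocks, remainder 15045.
Within the partial block the first minute is 1800 frames and each further minute 1798, so 8 further minute boundaries passed. Total skipped labels = 18 × 19 + 2 × 8 = 358.
Non-drop label index = 356703 + 358 = 357061; at 30 labels/s that is 03:18:22:01, i.e. DF 03:18:22;01.

03:18:22;01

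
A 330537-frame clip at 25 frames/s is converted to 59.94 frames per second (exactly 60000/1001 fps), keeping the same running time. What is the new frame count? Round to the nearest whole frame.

792496 frames

Frames at target rate = 330537 × (60000/1001) / (25) = 793288800/1001 ≈ 792496.304.
Nearest whole frame: 792496.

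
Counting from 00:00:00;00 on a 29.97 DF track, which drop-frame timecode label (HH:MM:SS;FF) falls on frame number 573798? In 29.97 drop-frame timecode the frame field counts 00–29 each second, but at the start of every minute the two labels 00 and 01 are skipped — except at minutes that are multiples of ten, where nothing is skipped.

Each 10-minute DF block holds 10 × 60 × 30 − 9 × 2 = 17982 frames. 573798 ÷ 17982 → 31 full blocks, remainder 16356.
Within the partial block the first minute is 1800 frames and each further minute 1798, so 9 further minute boundaries passed. Total skipped labels = 18 × 31 + 2 × 9 = 576.
Non-drop label index = 573798 + 576 = 574374; at 30 labels/s that is 05:19:05:24, i.e. DF 05:19:05;24.

05:19:05;24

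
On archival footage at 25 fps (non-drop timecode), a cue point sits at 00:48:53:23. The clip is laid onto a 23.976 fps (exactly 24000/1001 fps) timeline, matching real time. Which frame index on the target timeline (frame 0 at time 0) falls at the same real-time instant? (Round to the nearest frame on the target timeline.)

Source frame index: (0×3600 + 48×60 + 53) × 25 + 23 = 73348.
Real time: 73348 / (25) = 73348/25 s.
Target frame: (73348/25) × (24000/1001) = 6401280/91 ≈ 70343.736 → 70344.

frame 70344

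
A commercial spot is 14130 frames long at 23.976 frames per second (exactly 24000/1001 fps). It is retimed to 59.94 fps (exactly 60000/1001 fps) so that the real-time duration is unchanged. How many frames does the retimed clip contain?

35325 frames

Target frames = source frames × (target rate / source rate) = 14130 × (60000/1001)/(24000/1001) = 14130 × 5/2 = 35325.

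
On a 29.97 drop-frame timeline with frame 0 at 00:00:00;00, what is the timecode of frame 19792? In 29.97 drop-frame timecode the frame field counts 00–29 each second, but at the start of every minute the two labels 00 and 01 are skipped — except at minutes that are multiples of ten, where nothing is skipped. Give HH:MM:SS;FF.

Each 10-minute DF block holds 10 × 60 × 30 − 9 × 2 = 17982 frames. 19792 ÷ 17982 → 1 full block, remainder 1810.
Within the partial block the first minute is 1800 frames and each further minute 1798, so 1 further minute boundary passed. Total skipped labels = 18 × 1 + 2 × 1 = 20.
Non-drop label index = 19792 + 20 = 19812; at 30 labels/s that is 00:11:00:12, i.e. DF 00:11:00;12.

00:11:00;12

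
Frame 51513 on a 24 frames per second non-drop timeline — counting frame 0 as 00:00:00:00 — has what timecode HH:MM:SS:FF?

51513 ÷ 24 = 2146 full seconds, remainder 9 frames.
2146 s = 0 h 35 min 46 s.
Timecode: 00:35:46:09.

00:35:46:09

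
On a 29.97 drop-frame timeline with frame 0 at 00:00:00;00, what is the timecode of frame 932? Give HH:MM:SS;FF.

00:00:31;02

Ten DF minutes hold 17982 frames, so frame 932 lies in block 0 (frames 0–17981) with 932 frames into that block.
The block's first minute is 1800 frames and the rest 1798 each; 932 frames reaches minute 0, so 0 × 18 + 0 × 2 = 0 labels have been skipped so far.
Adding those back, label number 932 + 0 = 932 at 30 labels/s is 31 s + 2 f = 0 h 0 min 31 s frame 2, i.e. 00:00:31;02.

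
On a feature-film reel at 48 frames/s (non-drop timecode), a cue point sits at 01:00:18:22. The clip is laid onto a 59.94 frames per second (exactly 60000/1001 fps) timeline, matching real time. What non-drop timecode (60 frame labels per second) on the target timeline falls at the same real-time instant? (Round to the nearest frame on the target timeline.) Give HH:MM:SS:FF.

Source frame index: (1×3600 + 0×60 + 18) × 48 + 22 = 173686.
Real time: 173686 / (48) = 86843/24 s.
Target frame: (86843/24) × (60000/1001) = 217107500/1001 ≈ 216890.609 → 216891.
At 60 labels/s: frame 216891 → 01:00:14:51.

01:00:14:51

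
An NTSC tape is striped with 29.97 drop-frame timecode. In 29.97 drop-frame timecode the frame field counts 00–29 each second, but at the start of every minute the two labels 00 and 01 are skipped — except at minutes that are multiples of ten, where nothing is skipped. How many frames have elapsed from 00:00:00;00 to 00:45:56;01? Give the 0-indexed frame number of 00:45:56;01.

Complete 10-minute blocks: 4, each 17982 frames → 71928.
Remaining 5 whole minutes in the current block: 1800 + 4 × 1798 = 8992 frames.
Within the current minute: 56 × 30 + 1 − 2 = 1679 (labels ;00/;01 skipped at this minute). Total = 71928 + 8992 + 1679 = 82599.

82599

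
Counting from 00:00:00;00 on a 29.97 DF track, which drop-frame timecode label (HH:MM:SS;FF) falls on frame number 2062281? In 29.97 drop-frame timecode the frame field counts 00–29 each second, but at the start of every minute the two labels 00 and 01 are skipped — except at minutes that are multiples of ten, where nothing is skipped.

19:06:51;15

Ten DF minutes hold 17982 frames, so frame 2062281 lies in block 114 (frames 2049948–2067929) with 12333 frames into that block.
The block's first minute is 1800 frames and the rest 1798 each; 12333 frames reaches minute 6, so 114 × 18 + 6 × 2 = 2064 labels have been skipped so far.
Adding those back, label number 2062281 + 2064 = 2064345 at 30 labels/s is 68811 s + 15 f = 19 h 6 min 51 s frame 15, i.e. 19:06:51;15.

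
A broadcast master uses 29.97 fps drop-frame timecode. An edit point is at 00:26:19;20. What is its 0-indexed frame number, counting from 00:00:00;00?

47342

As if non-drop at 30 labels/s: (0 × 3600 + 26 × 60 + 19) × 30 + 20 = 47390.
Minute boundaries passed: 26; those not divisible by 10: 26 − 2 = 24; dropped labels = 2 × 24 = 48.
Actual frame index = 47390 − 48 = 47342.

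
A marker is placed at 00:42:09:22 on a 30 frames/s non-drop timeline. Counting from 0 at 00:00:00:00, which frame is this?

Total seconds to the label: (0 × 3600 + 42 × 60 + 9) = 2529.
Frame index = 2529 × 30 + 22 = 75892.

75892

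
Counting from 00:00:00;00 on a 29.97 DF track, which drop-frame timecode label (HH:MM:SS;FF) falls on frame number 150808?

01:23:51;28

Ten DF minutes hold 17982 frames, so frame 150808 lies in block 8 (frames 143856–161837) with 6952 frames into that block.
The block's first minute is 1800 frames and the rest 1798 each; 6952 frames reaches minute 3, so 8 × 18 + 3 × 2 = 150 labels have been skipped so far.
Adding those back, label number 150808 + 150 = 150958 at 30 labels/s is 5031 s + 28 f = 1 h 23 min 51 s frame 28, i.e. 01:23:51;28.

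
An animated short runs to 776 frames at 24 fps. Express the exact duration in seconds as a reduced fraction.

97/3 seconds

Running time = 776 ÷ (24) = 776 × 1/24 = 97/3 s.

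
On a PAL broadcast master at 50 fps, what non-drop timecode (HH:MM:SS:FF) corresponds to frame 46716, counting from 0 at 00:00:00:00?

00:15:34:16

46716 ÷ 50 = 934 full seconds, remainder 16 frames.
934 s = 0 h 15 min 34 s.
Timecode: 00:15:34:16.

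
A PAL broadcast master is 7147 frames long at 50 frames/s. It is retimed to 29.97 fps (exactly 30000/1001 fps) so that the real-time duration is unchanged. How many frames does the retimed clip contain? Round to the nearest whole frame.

Frames at target rate = 7147 × (30000/1001) / (50) = 612600/143 ≈ 4283.916.
Nearest whole frame: 4284.

4284 frames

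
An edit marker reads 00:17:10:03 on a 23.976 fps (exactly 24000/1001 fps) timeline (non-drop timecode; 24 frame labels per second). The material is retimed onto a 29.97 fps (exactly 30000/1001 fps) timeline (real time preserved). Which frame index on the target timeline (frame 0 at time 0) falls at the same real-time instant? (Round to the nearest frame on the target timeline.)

Source frame index: (0×3600 + 17×60 + 10) × 24 + 3 = 24723.
Real time: 24723 / (24000/1001) = 8249241/8000 s.
Target frame: (8249241/8000) × (30000/1001) = 123615/4 ≈ 30903.750 → 30904.

frame 30904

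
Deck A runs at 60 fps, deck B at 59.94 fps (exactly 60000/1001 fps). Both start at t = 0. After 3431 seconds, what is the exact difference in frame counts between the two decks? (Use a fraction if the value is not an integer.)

A emits 60 × 3431 = 205860 frames; B emits 60000/1001 × 3431 = 205860000/1001.
Difference = 205860/1001 frames (≈ 205.6543); B is behind A.

205860/1001 frames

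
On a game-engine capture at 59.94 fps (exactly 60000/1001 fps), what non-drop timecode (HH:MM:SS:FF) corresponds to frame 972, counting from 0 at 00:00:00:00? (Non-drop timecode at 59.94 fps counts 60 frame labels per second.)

00:00:16:12

972 ÷ 60 = 16 full seconds, remainder 12 frames.
16 s = 0 h 0 min 16 s.
Timecode: 00:00:16:12.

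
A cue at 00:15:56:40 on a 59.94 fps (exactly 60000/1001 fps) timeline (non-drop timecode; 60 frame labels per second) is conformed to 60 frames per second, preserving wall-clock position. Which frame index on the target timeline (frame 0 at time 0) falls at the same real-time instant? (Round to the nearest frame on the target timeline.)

frame 57457

Source frame index: (0×3600 + 15×60 + 56) × 60 + 40 = 57400.
Real time: 57400 / (60000/1001) = 287287/300 s.
Target frame: (287287/300) × (60) = 287287/5 ≈ 57457.400 → 57457.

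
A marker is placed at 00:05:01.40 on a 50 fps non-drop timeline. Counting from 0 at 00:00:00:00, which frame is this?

Total seconds to the label: (0 × 3600 + 5 × 60 + 1) = 301.
Frame index = 301 × 50 + 40 = 15090.

frame 15090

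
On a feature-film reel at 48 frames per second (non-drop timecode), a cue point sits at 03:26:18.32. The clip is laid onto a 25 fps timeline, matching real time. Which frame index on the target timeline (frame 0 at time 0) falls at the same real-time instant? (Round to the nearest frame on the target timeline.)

frame 309467

Source frame index: (3×3600 + 26×60 + 18) × 48 + 32 = 594176.
Real time: 594176 / (48) = 37136/3 s.
Target frame: (37136/3) × (25) = 928400/3 ≈ 309466.667 → 309467.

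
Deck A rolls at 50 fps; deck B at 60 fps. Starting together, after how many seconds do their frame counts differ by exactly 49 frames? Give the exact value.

The gap grows by |60 − 50| = 10 frames per second.
Time for a 49-frame gap: 49 ÷ (10) = 4.9 s.

4.9 seconds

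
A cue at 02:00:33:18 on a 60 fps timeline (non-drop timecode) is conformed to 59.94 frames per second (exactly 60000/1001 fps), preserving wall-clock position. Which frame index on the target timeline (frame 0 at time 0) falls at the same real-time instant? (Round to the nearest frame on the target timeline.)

frame 433564

Source frame index: (2×3600 + 0×60 + 33) × 60 + 18 = 433998.
Real time: 433998 / (60) = 72333/10 s.
Target frame: (72333/10) × (60000/1001) = 433998000/1001 ≈ 433564.436 → 433564.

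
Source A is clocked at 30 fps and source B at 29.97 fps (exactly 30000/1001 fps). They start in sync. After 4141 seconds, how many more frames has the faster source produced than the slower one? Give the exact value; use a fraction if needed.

A emits 30 × 4141 = 124230 frames; B emits 30000/1001 × 4141 = 124230000/1001.
Difference = 124230/1001 frames (≈ 124.1059); B is behind A.

124230/1001 frames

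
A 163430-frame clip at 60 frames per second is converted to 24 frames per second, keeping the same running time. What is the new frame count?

Target frames = source frames × (target rate / source rate) = 163430 × (24)/(60) = 163430 × 2/5 = 65372.

65372 frames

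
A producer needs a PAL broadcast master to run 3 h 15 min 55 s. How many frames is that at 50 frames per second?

587750 frames

3 h 15 min 55 s = 11755 s.
Frames = 11755 × 50 = 587750.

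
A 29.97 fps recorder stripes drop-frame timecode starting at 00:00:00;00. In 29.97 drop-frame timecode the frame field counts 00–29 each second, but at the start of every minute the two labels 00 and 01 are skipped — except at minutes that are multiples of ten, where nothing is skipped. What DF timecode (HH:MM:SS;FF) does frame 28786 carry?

00:16:00;16

Each 10-minute DF block holds 10 × 60 × 30 − 9 × 2 = 17982 frames. 28786 ÷ 17982 → 1 full block, remainder 10804.
Within the partial block the first minute is 1800 frames and each further minute 1798, so 6 further minute boundaries passed. Total skipped labels = 18 × 1 + 2 × 6 = 30.
Non-drop label index = 28786 + 30 = 28816; at 30 labels/s that is 00:16:00:16, i.e. DF 00:16:00;16.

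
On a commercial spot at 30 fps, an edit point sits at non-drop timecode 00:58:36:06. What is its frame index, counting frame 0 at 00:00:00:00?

frame 105486

Total seconds to the label: (0 × 3600 + 58 × 60 + 36) = 3516.
Frame index = 3516 × 30 + 6 = 105486.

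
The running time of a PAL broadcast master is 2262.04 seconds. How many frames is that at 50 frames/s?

Frames = 2262.04 × 50 = 113102.

113102 frames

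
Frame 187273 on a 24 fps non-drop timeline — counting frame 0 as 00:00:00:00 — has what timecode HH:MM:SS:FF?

02:10:03:01

187273 ÷ 24 = 7803 full seconds, remainder 1 frame.
7803 s = 2 h 10 min 3 s.
Timecode: 02:10:03:01.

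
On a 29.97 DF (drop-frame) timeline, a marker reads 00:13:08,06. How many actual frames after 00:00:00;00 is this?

23622

Complete 10-minute blocks: 1, each 17982 frames → 17982.
Remaining 3 whole minutes in the current block: 1800 + 2 × 1798 = 5396 frames.
Within the current minute: 8 × 30 + 6 − 2 = 244 (labels ;00/;01 skipped at this minute). Total = 17982 + 5396 + 244 = 23622.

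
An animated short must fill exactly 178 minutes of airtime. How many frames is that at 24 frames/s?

178 min = 10680 s.
Frames = 10680 × 24 = 256320.

256320 frames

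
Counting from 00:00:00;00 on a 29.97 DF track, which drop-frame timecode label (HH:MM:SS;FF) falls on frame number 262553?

02:26:00;17

Each 10-minute DF block holds 10 × 60 × 30 − 9 × 2 = 17982 frames. 262553 ÷ 17982 → 14 full blocks, remainder 10805.
Within the partial block the first minute is 1800 frames and each further minute 1798, so 6 further minute boundaries passed. Total skipped labels = 18 × 14 + 2 × 6 = 264.
Non-drop label index = 262553 + 264 = 262817; at 30 labels/s that is 02:26:00:17, i.e. DF 02:26:00;17.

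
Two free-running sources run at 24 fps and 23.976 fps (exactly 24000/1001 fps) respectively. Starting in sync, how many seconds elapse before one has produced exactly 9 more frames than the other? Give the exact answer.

375.375 seconds

The gap grows by |24000/1001 − 24| = 24/1001 frames per second.
Time for a 9-frame gap: 9 ÷ (24/1001) = 375.375 s.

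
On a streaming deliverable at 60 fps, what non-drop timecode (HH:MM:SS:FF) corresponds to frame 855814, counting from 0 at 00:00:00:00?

855814 ÷ 60 = 14263 full seconds, remainder 34 frames.
14263 s = 3 h 57 min 43 s.
Timecode: 03:57:43:34.

03:57:43:34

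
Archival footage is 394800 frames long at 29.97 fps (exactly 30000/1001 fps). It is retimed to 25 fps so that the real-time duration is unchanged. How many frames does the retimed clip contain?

329329 frames

Target frames = source frames × (target rate / source rate) = 394800 × (25)/(30000/1001) = 394800 × 1001/1200 = 329329.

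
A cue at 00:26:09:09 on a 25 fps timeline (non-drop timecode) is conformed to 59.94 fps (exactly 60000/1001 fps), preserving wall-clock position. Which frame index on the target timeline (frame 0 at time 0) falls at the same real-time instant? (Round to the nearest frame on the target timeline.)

Source frame index: (0×3600 + 26×60 + 9) × 25 + 9 = 39234.
Real time: 39234 / (25) = 39234/25 s.
Target frame: (39234/25) × (60000/1001) = 7243200/77 ≈ 94067.532 → 94068.

frame 94068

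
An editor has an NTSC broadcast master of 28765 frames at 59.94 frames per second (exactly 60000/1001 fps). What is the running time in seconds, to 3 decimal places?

479.896 seconds

Running time = 28765 × 1001/60000 = 5758753/12000 s ≈ 479.896 s.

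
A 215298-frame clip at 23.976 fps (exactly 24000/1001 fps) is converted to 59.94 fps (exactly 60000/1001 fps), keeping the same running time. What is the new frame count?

Target frames = source frames × (target rate / source rate) = 215298 × (60000/1001)/(24000/1001) = 215298 × 5/2 = 538245.

538245 frames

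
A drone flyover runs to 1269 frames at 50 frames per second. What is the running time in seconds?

Running time = 1269 / (50) = 25.38 s.

25.38 seconds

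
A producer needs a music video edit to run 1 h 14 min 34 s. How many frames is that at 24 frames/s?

1 h 14 min 34 s = 4474 s.
Frames = 4474 × 24 = 107376.

107376 frames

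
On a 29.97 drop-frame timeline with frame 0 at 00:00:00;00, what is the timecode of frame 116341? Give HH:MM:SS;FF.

01:04:41;27

Each 10-minute DF block holds 10 × 60 × 30 − 9 × 2 = 17982 frames. 116341 ÷ 17982 → 6 full blocks, remainder 8449.
Within the partial block the first minute is 1800 frames and each further minute 1798, so 4 further minute boundaries passed. Total skipped labels = 18 × 6 + 2 × 4 = 116.
Non-drop label index = 116341 + 116 = 116457; at 30 labels/s that is 01:04:41:27, i.e. DF 01:04:41;27.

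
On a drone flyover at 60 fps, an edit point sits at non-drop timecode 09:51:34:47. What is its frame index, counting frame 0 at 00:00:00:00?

frame 2129687

Total seconds to the label: (9 × 3600 + 51 × 60 + 34) = 35494.
Frame index = 35494 × 60 + 47 = 2129687.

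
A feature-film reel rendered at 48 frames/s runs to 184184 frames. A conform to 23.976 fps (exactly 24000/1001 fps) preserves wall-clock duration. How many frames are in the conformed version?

92000 frames

Target frames = source frames × (target rate / source rate) = 184184 × (24000/1001)/(48) = 184184 × 500/1001 = 92000.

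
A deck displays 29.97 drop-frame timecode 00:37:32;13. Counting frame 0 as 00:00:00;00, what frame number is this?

67505

As if non-drop at 30 labels/s: (0 × 3600 + 37 × 60 + 32) × 30 + 13 = 67573.
Minute boundaries passed: 37; those not divisible by 10: 37 − 3 = 34; dropped labels = 2 × 34 = 68.
Actual frame index = 67573 − 68 = 67505.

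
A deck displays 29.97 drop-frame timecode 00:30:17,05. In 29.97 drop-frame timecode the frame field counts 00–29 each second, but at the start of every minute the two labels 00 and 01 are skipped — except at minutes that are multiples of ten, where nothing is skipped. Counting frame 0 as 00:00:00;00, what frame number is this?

54461

As if non-drop at 30 labels/s: (0 × 3600 + 30 × 60 + 17) × 30 + 5 = 54515.
Minute boundaries passed: 30; those not divisible by 10: 30 − 3 = 27; dropped labels = 2 × 27 = 54.
Actual frame index = 54515 − 54 = 54461.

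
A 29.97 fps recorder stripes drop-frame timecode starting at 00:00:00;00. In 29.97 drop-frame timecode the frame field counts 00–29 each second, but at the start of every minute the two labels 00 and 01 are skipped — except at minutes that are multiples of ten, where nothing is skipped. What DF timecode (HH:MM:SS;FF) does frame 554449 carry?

05:08:20;05

Ten DF minutes hold 17982 frames, so frame 554449 lies in block 30 (frames 539460–557441) with 14989 frames into that block.
The block's first minute is 1800 frames and the rest 1798 each; 14989 frames reaches minute 8, so 30 × 18 + 8 × 2 = 556 labels have been skipped so far.
Adding those back, label number 554449 + 556 = 555005 at 30 labels/s is 18500 s + 5 f = 5 h 8 min 20 s frame 5, i.e. 05:08:20;05.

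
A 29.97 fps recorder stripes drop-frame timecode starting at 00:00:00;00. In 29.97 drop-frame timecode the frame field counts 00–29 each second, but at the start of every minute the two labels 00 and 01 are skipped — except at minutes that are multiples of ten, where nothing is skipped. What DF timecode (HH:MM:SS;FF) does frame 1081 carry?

Each 10-minute DF block holds 10 × 60 × 30 − 9 × 2 = 17982 frames. 1081 ÷ 17982 → 0 full blocks, remainder 1081.
Within the partial block the first minute is 1800 frames and each further minute 1798, so 0 further minute boundaries passed. Total skipped labels = 18 × 0 + 2 × 0 = 0.
Non-drop label index = 1081 + 0 = 1081; at 30 labels/s that is 00:00:36:01, i.e. DF 00:00:36;01.

00:00:36;01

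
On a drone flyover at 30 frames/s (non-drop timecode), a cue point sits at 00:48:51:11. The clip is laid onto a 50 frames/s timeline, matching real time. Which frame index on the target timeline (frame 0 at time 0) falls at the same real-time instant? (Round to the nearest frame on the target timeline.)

frame 146568

Source frame index: (0×3600 + 48×60 + 51) × 30 + 11 = 87941.
Real time: 87941 / (30) = 87941/30 s.
Target frame: (87941/30) × (50) = 439705/3 ≈ 146568.333 → 146568.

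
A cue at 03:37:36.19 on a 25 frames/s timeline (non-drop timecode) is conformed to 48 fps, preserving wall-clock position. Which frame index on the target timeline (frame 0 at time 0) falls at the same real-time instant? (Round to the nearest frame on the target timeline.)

frame 626724

Source frame index: (3×3600 + 37×60 + 36) × 25 + 19 = 326419.
Real time: 326419 / (25) = 326419/25 s.
Target frame: (326419/25) × (48) = 15668112/25 ≈ 626724.480 → 626724.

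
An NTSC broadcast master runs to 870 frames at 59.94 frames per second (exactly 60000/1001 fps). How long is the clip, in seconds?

14.5145 seconds

Running time = 870 / (60000/1001) = 14.5145 s.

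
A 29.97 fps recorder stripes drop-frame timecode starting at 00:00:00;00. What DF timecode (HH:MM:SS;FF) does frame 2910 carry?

Each 10-minute DF block holds 10 × 60 × 30 − 9 × 2 = 17982 frames. 2910 ÷ 17982 → 0 full blocks, remainder 2910.
Within the partial block the first minute is 1800 frames and each further minute 1798, so 1 further minute boundary passed. Total skipped labels = 18 × 0 + 2 × 1 = 2.
Non-drop label index = 2910 + 2 = 2912; at 30 labels/s that is 00:01:37:02, i.e. DF 00:01:37;02.

00:01:37;02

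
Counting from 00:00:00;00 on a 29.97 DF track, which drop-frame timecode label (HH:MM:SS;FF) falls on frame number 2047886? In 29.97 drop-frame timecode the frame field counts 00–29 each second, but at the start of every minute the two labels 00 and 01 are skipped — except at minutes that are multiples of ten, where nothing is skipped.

Each 10-minute DF block holds 10 × 60 × 30 − 9 × 2 = 17982 frames. 2047886 ÷ 17982 → 113 full blocks, remainder 15920.
Within the partial block the first minute is 1800 frames and each further minute 1798, so 8 further minute boundaries passed. Total skipped labels = 18 × 113 + 2 × 8 = 2050.
Non-drop label index = 2047886 + 2050 = 2049936; at 30 labels/s that is 18:58:51:06, i.e. DF 18:58:51;06.

18:58:51;06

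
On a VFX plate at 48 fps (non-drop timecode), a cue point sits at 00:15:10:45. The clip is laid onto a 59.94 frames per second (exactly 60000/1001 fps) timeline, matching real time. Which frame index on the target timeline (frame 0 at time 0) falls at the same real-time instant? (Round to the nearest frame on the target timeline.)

frame 54602

Source frame index: (0×3600 + 15×60 + 10) × 48 + 45 = 43725.
Real time: 43725 / (48) = 14575/16 s.
Target frame: (14575/16) × (60000/1001) = 4968750/91 ≈ 54601.648 → 54602.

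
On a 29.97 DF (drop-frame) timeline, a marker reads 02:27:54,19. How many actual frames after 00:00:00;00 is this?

As if non-drop at 30 labels/s: (2 × 3600 + 27 × 60 + 54) × 30 + 19 = 266239.
Minute boundaries passed: 147; those not divisible by 10: 147 − 14 = 133; dropped labels = 2 × 133 = 266.
Actual frame index = 266239 − 266 = 265973.

265973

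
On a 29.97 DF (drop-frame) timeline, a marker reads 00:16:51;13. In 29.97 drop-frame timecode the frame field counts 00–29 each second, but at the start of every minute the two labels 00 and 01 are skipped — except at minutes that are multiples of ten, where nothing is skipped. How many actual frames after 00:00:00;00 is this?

As if non-drop at 30 labels/s: (0 × 3600 + 16 × 60 + 51) × 30 + 13 = 30343.
Minute boundaries passed: 16; those not divisible by 10: 16 − 1 = 15; dropped labels = 2 × 15 = 30.
Actual frame index = 30343 − 30 = 30313.

30313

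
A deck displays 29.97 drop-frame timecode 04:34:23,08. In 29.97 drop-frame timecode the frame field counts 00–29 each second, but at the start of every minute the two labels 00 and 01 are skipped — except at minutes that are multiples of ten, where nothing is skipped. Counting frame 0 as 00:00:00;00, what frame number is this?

Complete 10-minute blocks: 27, each 17982 frames → 485514.
Remaining 4 whole minutes in the current block: 1800 + 3 × 1798 = 7194 frames.
Within the current minute: 23 × 30 + 8 − 2 = 696 (labels ;00/;01 skipped at this minute). Total = 485514 + 7194 + 696 = 493404.

493404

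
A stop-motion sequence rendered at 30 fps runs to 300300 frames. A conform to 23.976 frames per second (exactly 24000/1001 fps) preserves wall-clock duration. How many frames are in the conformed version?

Target frames = source frames × (target rate / source rate) = 300300 × (24000/1001)/(30) = 300300 × 800/1001 = 240000.

240000 frames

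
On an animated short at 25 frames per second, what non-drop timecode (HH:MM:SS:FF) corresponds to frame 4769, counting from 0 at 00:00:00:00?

4769 ÷ 25 = 190 full seconds, remainder 19 frames.
190 s = 0 h 3 min 10 s.
Timecode: 00:03:10:19.

00:03:10:19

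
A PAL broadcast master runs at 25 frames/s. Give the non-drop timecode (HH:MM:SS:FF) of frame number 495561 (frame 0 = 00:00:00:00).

05:30:22:11

495561 ÷ 25 = 19822 full seconds, remainder 11 frames.
19822 s = 5 h 30 min 22 s.
Timecode: 05:30:22:11.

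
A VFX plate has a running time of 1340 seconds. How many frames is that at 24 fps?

Frames = 1340 × 24 = 32160.

32160 frames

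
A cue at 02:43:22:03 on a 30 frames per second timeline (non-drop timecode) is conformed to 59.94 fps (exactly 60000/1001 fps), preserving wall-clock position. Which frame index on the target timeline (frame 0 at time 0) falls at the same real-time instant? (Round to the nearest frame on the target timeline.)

frame 587538

Source frame index: (2×3600 + 43×60 + 22) × 30 + 3 = 294063.
Real time: 294063 / (30) = 98021/10 s.
Target frame: (98021/10) × (60000/1001) = 7638000/13 ≈ 587538.462 → 587538.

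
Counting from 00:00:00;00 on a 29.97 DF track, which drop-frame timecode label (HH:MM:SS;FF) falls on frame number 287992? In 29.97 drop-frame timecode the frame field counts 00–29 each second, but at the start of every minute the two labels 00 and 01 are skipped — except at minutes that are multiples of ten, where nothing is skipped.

02:40:09;10

Ten DF minutes hold 17982 frames, so frame 287992 lies in block 16 (frames 287712–305693) with 280 frames into that block.
The block's first minute is 1800 frames and the rest 1798 each; 280 frames reaches minute 0, so 16 × 18 + 0 × 2 = 288 labels have been skipped so far.
Adding those back, label number 287992 + 288 = 288280 at 30 labels/s is 9609 s + 10 f = 2 h 40 min 9 s frame 10, i.e. 02:40:09;10.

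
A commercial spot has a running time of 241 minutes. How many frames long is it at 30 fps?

433800 frames

241 min = 14460 s.
Frames = 14460 × 30 = 433800.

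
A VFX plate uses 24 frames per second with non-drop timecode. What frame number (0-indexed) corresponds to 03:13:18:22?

Total seconds to the label: (3 × 3600 + 13 × 60 + 18) = 11598.
Frame index = 11598 × 24 + 22 = 278374.

278374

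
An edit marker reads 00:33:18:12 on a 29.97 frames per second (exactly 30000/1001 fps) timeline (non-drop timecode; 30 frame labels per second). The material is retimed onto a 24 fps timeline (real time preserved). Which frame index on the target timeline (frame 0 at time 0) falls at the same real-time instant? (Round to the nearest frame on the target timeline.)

frame 48010

Source frame index: (0×3600 + 33×60 + 18) × 30 + 12 = 59952.
Real time: 59952 / (30000/1001) = 1250249/625 s.
Target frame: (1250249/625) × (24) = 30005976/625 ≈ 48009.562 → 48010.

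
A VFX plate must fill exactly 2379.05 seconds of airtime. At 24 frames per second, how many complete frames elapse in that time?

Frames = 2379.05 × 24 = 285486/5 ≈ 57097.2000.
Complete frames: 57097.

57097 frames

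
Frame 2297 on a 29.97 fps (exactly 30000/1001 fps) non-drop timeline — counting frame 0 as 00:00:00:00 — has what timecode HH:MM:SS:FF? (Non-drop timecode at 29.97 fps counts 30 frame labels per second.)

00:01:16:17

2297 ÷ 30 = 76 full seconds, remainder 17 frames.
76 s = 0 h 1 min 16 s.
Timecode: 00:01:16:17.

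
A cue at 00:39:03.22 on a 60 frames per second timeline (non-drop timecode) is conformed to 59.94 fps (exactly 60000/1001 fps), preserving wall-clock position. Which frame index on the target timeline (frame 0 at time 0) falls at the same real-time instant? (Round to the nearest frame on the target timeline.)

frame 140462

Source frame index: (0×3600 + 39×60 + 3) × 60 + 22 = 140602.
Real time: 140602 / (60) = 70301/30 s.
Target frame: (70301/30) × (60000/1001) = 1826000/13 ≈ 140461.538 → 140462.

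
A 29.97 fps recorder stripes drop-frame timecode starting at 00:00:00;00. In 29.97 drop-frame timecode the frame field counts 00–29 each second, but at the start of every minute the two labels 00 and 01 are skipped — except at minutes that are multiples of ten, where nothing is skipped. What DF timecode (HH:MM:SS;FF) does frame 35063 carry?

Ten DF minutes hold 17982 frames, so frame 35063 lies in block 1 (frames 17982–35963) with 17081 frames into that block.
The block's first minute is 1800 frames and the rest 1798 each; 17081 frames reaches minute 9, so 1 × 18 + 9 × 2 = 36 labels have been skipped so far.
Adding those back, label number 35063 + 36 = 35099 at 30 labels/s is 1169 s + 29 f = 0 h 19 min 29 s frame 29, i.e. 00:19:29;29.

00:19:29;29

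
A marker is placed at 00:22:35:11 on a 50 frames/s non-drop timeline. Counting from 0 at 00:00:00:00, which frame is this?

frame 67761

Total seconds to the label: (0 × 3600 + 22 × 60 + 35) = 1355.
Frame index = 1355 × 50 + 11 = 67761.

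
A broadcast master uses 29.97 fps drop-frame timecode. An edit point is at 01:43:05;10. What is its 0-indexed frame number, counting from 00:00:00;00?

Complete 10-minute blocks: 10, each 17982 frames → 179820.
Remaining 3 whole minutes in the current block: 1800 + 2 × 1798 = 5396 frames.
Within the current minute: 5 × 30 + 10 − 2 = 158 (labels ;00/;01 skipped at this minute). Total = 179820 + 5396 + 158 = 185374.

185374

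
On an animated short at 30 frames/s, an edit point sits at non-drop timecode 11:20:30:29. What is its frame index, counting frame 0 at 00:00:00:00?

Total seconds to the label: (11 × 3600 + 20 × 60 + 30) = 40830.
Frame index = 40830 × 30 + 29 = 1224929.

frame 1224929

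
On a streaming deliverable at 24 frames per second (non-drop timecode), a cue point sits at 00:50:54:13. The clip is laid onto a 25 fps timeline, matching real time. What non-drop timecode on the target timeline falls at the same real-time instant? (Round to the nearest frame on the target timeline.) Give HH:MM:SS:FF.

00:50:54:14

Source frame index: (0×3600 + 50×60 + 54) × 24 + 13 = 73309.
Real time: 73309 / (24) = 73309/24 s.
Target frame: (73309/24) × (25) = 1832725/24 ≈ 76363.542 → 76364.
At 25 labels/s: frame 76364 → 00:50:54:14.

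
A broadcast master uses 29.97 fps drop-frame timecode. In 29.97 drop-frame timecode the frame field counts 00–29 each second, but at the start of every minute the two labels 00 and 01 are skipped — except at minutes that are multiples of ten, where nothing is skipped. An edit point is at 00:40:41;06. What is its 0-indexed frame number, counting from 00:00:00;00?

73164

Complete 10-minute blocks: 4, each 17982 frames → 71928.
Remaining 0 whole minutes in the current block: 0 frames.
Within the current minute: 41 × 30 + 6 = 1236. Total = 71928 + 0 + 1236 = 73164.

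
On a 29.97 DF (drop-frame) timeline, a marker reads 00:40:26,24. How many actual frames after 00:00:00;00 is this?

72732

Complete 10-minute blocks: 4, each 17982 frames → 71928.
Remaining 0 whole minutes in the current block: 0 frames.
Within the current minute: 26 × 30 + 24 = 804. Total = 71928 + 0 + 804 = 72732.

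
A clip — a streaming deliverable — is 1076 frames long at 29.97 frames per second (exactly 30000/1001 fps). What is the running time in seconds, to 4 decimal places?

Running time = 1076 × 1001/30000 = 269269/7500 s ≈ 35.9025 s.

35.9025 seconds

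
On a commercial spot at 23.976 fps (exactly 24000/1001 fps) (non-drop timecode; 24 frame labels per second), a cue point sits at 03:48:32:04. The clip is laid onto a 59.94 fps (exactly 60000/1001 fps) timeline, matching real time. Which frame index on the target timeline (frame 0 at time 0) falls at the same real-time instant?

Source frame index: (3×3600 + 48×60 + 32) × 24 + 4 = 329092.
Real time: 329092 / (24000/1001) = 82355273/6000 s.
Target frame: (82355273/6000) × (60000/1001) = 822730.

frame 822730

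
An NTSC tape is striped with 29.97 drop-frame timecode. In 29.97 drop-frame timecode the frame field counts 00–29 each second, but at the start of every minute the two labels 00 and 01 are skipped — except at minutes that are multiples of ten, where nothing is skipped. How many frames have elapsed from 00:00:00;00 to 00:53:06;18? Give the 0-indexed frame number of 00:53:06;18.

95502

Complete 10-minute blocks: 5, each 17982 frames → 89910.
Remaining 3 whole minutes in the current block: 1800 + 2 × 1798 = 5396 frames.
Within the current minute: 6 × 30 + 18 − 2 = 196 (labels ;00/;01 skipped at this minute). Total = 89910 + 5396 + 196 = 95502.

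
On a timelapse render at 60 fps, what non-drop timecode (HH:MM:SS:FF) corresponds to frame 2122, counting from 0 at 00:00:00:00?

2122 ÷ 60 = 35 full seconds, remainder 22 frames.
35 s = 0 h 0 min 35 s.
Timecode: 00:00:35:22.

00:00:35:22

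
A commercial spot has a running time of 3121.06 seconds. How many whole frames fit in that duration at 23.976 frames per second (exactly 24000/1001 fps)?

Frames = 3121.06 × 24000/1001 = 74905440/1001 ≈ 74830.6094.
Complete frames: 74830.

74830 frames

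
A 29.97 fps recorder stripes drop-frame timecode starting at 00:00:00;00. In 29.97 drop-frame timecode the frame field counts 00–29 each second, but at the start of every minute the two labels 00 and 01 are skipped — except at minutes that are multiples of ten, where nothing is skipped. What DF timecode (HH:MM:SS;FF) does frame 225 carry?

Each 10-minute DF block holds 10 × 60 × 30 − 9 × 2 = 17982 frames. 225 ÷ 17982 → 0 full blocks, remainder 225.
Within the partial block the first minute is 1800 frames and each further minute 1798, so 0 further minute boundaries passed. Total skipped labels = 18 × 0 + 2 × 0 = 0.
Non-drop label index = 225 + 0 = 225; at 30 labels/s that is 00:00:07:15, i.e. DF 00:00:07;15.

00:00:07;15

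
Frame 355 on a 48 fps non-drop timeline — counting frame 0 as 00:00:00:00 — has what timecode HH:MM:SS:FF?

00:00:07:19

355 ÷ 48 = 7 full seconds, remainder 19 frames.
7 s = 0 h 0 min 7 s.
Timecode: 00:00:07:19.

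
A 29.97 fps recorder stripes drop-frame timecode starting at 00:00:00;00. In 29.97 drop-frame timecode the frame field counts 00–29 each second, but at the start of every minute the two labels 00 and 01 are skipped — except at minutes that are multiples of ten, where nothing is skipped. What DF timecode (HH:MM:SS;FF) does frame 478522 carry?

04:26:06;22

Each 10-minute DF block holds 10 × 60 × 30 − 9 × 2 = 17982 frames. 478522 ÷ 17982 → 26 full blocks, remainder 10990.
Within the partial block the first minute is 1800 frames and each further minute 1798, so 6 further minute boundaries passed. Total skipped labels = 18 × 26 + 2 × 6 = 480.
Non-drop label index = 478522 + 480 = 479002; at 30 labels/s that is 04:26:06:22, i.e. DF 04:26:06;22.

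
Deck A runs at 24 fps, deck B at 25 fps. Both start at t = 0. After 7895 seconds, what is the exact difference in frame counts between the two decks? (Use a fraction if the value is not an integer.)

A emits 24 × 7895 = 189480 frames; B emits 25 × 7895 = 197375.
Difference = 7895 frames; B is ahead of A.

7895 frames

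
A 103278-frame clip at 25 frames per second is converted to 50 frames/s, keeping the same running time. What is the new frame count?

Target frames = source frames × (target rate / source rate) = 103278 × (50)/(25) = 103278 × 2 = 206556.

206556 frames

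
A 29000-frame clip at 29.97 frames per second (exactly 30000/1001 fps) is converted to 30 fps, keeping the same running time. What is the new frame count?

29029 frames

Target frames = source frames × (target rate / source rate) = 29000 × (30)/(30000/1001) = 29000 × 1001/1000 = 29029.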